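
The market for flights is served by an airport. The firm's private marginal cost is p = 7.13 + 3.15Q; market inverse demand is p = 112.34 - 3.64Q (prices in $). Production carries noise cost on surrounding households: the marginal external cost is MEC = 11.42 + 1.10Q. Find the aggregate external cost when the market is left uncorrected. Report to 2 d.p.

Market equilibrium (private): 7.13 + 3.15Q = 112.34 - 3.64Q → Q_m = 15.4948.
Total external cost = ∫₀^{Q_m} (11.42 + 1.10Q) dQ = 11.42×15.4948 + ½×1.10×15.4948² = 308.9995.

$309.00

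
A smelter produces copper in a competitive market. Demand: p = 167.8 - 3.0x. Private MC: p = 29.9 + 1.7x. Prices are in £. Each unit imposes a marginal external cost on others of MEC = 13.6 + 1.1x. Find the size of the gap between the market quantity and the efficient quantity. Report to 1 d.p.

7.9 units

Market equilibrium (private): 29.9 + 1.7x = 167.8 - 3.0x → x_m = 29.3404.
Social marginal cost = private MC + MEC = 43.5 + 2.8x.
Set SMC = demand: 43.5 + 2.8x = 167.8 - 3.0x → x* = 21.4310.
Gap = |29.3404 − 21.4310| = 7.9094.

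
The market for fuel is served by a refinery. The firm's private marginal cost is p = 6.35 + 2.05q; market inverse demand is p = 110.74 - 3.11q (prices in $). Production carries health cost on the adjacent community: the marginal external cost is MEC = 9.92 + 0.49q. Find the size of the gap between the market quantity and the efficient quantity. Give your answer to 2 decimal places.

3.51 units

Market equilibrium (private): 6.35 + 2.05q = 110.74 - 3.11q → q_m = 20.2306.
Social marginal cost = private MC + MEC = 16.27 + 2.54q.
Set SMC = demand: 16.27 + 2.54q = 110.74 - 3.11q → q* = 16.7204.
Gap = |20.2306 − 16.7204| = 3.5102.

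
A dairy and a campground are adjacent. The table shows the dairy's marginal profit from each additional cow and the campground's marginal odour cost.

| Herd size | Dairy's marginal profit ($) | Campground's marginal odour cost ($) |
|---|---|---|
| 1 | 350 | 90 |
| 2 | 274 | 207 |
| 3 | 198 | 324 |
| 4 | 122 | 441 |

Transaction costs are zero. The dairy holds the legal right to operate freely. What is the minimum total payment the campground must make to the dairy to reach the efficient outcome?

Left alone the dairy would choose level 4 (marginal profit stays positive).
Efficient level: k* = 2 (marginal profit ≥ marginal odour cost through 2).
The campground must at least cover the dairy's forgone profit from cutting 4→2: 198 + 122 = 320.

$320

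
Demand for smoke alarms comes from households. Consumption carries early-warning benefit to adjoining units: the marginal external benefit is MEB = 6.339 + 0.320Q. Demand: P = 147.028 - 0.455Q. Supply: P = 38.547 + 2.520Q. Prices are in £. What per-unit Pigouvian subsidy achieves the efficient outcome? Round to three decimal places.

Social marginal benefit = demand + MEB = 153.367 - 0.135Q.
Set SMB = MC: 153.367 - 0.135Q = 38.547 + 2.520Q → Q* = 43.2467.
The Pigouvian subsidy equals MEB at Q*: 6.339 + 0.320×43.2467 = 20.1779.

subsidy = £20.178 per unit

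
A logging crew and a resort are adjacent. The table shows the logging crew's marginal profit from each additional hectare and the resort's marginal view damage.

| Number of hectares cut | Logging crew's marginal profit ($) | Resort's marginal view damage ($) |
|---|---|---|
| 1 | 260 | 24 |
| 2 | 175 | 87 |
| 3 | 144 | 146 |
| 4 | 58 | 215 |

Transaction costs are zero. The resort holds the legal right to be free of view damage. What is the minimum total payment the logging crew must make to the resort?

$111

Efficient level: marginal profit ≥ marginal view damage through level 2, so k* = 2.
With the resort holding the right, the logging crew must at least compensate total damage at k*: 24 + 87 = 111.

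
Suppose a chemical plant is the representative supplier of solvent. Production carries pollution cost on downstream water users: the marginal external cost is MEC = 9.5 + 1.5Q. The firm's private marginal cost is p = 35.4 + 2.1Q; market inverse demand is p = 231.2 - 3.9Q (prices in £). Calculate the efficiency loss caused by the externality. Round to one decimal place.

DWL = £227.8

Market equilibrium (private): 35.4 + 2.1Q = 231.2 - 3.9Q → Q_m = 32.6333.
Social marginal cost = private MC + MEC = 44.9 + 3.6Q.
Set SMC = demand: 44.9 + 3.6Q = 231.2 - 3.9Q → Q* = 24.8400.
Between Q* and Q_m the wedge SMC − demand runs linearly from 0 to MEC(Q_m), so the loss is a triangle.
DWL = ½ × 7.7933 × 58.4500 = 227.7592.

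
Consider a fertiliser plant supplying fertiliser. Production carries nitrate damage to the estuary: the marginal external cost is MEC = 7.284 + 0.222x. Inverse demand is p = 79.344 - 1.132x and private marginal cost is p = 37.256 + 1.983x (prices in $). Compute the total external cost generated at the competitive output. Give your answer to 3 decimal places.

Market equilibrium (private): 37.256 + 1.983x = 79.344 - 1.132x → x_m = 13.5114.
Total external cost = ∫₀^{x_m} (7.284 + 0.222x) dx = 7.284×13.5114 + ½×0.222×13.5114² = 118.6810.

$118.681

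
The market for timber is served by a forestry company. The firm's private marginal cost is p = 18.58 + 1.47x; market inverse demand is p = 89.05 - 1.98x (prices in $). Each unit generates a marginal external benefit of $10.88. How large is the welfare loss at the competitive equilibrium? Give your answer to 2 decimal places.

Market equilibrium (private): 18.58 + 1.47x = 89.05 - 1.98x → x_m = 20.4261.
Social marginal cost = private MC − MEB = 7.70 + 1.47x.
Set SMC = demand: 7.70 + 1.47x = 89.05 - 1.98x → x* = 23.5797.
Height of the DWL triangle at x_m is demand(x_m) − SMC(x_m) = MEB(x_m) = 10.8800.
DWL = ½ × 3.1536 × 10.8800 = 17.1556.

DWL = $17.16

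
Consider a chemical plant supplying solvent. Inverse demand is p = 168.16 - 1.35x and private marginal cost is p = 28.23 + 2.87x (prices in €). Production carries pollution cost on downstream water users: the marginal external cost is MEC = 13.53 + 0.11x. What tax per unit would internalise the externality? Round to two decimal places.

Social marginal cost = private MC + MEC = 41.76 + 2.98x.
Set SMC = demand: 41.76 + 2.98x = 168.16 - 1.35x → x* = 29.1917.
The Pigouvian tax equals MEC at x*: 13.53 + 0.11×29.1917 = 16.7411.

tax = €16.74 per unit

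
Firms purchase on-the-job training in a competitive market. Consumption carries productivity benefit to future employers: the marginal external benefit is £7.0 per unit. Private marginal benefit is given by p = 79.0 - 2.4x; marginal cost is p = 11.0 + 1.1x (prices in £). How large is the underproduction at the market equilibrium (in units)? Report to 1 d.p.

Market equilibrium (private): 11.0 + 1.1x = 79.0 - 2.4x → x_m = 19.4286.
Social marginal benefit = demand + MEB = 86.0 - 2.4x.
Set SMB = MC: 86.0 - 2.4x = 11.0 + 1.1x → x* = 21.4286.
Gap = |19.4286 − 21.4286| = 2.0000.

2.0 units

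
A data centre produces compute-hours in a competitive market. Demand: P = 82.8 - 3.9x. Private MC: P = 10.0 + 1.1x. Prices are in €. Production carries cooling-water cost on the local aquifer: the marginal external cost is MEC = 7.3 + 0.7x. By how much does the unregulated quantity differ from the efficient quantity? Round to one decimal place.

Market equilibrium (private): 10.0 + 1.1x = 82.8 - 3.9x → x_m = 14.5600.
Social marginal cost = private MC + MEC = 17.3 + 1.8x.
Set SMC = demand: 17.3 + 1.8x = 82.8 - 3.9x → x* = 11.4912.
Gap = |14.5600 − 11.4912| = 3.0688.

3.1 units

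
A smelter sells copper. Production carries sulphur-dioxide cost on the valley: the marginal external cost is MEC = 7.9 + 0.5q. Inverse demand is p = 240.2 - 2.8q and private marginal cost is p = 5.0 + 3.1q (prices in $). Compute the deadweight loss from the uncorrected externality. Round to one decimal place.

DWL = $60.5

Market equilibrium (private): 5.0 + 3.1q = 240.2 - 2.8q → q_m = 39.8644.
Social marginal cost = private MC + MEC = 12.9 + 3.6q.
Set SMC = demand: 12.9 + 3.6q = 240.2 - 2.8q → q* = 35.5156.
Between q* and q_m the wedge SMC − demand runs linearly from 0 to MEC(q_m), so the loss is a triangle.
DWL = ½ × 4.3488 × 27.8322 = 60.5183.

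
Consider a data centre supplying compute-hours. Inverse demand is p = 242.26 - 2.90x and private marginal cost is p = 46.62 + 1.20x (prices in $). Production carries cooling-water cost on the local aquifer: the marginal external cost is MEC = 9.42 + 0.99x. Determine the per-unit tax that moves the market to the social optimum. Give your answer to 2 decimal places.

tax = $45.64 per unit

Social marginal cost = private MC + MEC = 56.04 + 2.19x.
Set SMC = demand: 56.04 + 2.19x = 242.26 - 2.90x → x* = 36.5855.
The Pigouvian tax equals MEC at x*: 9.42 + 0.99×36.5855 = 45.6396.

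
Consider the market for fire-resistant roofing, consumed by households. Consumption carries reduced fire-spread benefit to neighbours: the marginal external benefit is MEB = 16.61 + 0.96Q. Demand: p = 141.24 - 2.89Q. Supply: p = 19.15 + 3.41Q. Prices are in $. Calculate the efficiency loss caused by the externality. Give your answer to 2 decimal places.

DWL = $116.11

Market equilibrium (private): 19.15 + 3.41Q = 141.24 - 2.89Q → Q_m = 19.3794.
Social marginal benefit = demand + MEB = 157.85 - 1.93Q.
Set SMB = MC: 157.85 - 1.93Q = 19.15 + 3.41Q → Q* = 25.9738.
The welfare-loss triangle has base |Q_m − Q*| and height MEB(Q_m) (the vertical gap between SMB and MC is zero at Q* and MEB at Q_m).
DWL = ½ × 6.5944 × 35.2142 = 116.1083.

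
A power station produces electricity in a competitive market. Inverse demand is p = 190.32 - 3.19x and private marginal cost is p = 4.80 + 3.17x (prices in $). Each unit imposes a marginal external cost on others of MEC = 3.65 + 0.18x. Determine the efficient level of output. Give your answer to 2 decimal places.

Social marginal cost = private MC + MEC = 8.45 + 3.35x.
Set SMC = demand: 8.45 + 3.35x = 190.32 - 3.19x → x* = 27.8089.

x* = 27.81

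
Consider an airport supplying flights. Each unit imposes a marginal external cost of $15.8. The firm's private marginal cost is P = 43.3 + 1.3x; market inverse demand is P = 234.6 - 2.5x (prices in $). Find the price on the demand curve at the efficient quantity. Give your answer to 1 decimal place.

Social marginal cost = private MC + MEC = 59.1 + 1.3x.
Set SMC = demand: 59.1 + 1.3x = 234.6 - 2.5x → x* = 46.1842.
Consumer price on the demand curve at x*: 234.6 − 2.5×46.1842 = 119.1395.

P = $119.1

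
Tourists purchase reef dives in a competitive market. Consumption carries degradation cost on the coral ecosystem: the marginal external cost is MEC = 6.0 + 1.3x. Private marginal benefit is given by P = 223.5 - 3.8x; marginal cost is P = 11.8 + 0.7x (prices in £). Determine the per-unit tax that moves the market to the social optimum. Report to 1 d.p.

tax = £52.1 per unit

Social marginal benefit = demand − MEC = 217.5 - 5.1x.
Set SMB = MC: 217.5 - 5.1x = 11.8 + 0.7x → x* = 35.4655.
The Pigouvian tax equals MEC at x*: 6.0 + 1.3×35.4655 = 52.1052.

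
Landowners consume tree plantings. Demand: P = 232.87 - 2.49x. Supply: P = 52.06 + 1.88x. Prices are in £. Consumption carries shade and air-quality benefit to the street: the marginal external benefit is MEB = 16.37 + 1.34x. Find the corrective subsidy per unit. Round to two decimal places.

subsidy = £103.57 per unit

Social marginal benefit = demand + MEB = 249.24 - 1.15x.
Set SMB = MC: 249.24 - 1.15x = 52.06 + 1.88x → x* = 65.0759.
The Pigouvian subsidy equals MEB at x*: 16.37 + 1.34×65.0759 = 103.5717.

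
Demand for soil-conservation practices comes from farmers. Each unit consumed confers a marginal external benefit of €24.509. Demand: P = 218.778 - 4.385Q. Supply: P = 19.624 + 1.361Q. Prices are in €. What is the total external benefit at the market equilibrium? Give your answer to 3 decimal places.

Market equilibrium (private): 19.624 + 1.361Q = 218.778 - 4.385Q → Q_m = 34.6596.
Total external benefit = MEB × Q_m = 24.509 × 34.6596 = 849.4721.

€849.472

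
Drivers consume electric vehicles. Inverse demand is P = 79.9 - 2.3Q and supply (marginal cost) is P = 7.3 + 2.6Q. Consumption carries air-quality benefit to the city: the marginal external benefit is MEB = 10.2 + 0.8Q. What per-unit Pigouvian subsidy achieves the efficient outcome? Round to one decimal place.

subsidy = 26.4 per unit

Social marginal benefit = demand + MEB = 90.1 - 1.5Q.
Set SMB = MC: 90.1 - 1.5Q = 7.3 + 2.6Q → Q* = 20.1951.
The Pigouvian subsidy equals MEB at Q*: 10.2 + 0.8×20.1951 = 26.3561.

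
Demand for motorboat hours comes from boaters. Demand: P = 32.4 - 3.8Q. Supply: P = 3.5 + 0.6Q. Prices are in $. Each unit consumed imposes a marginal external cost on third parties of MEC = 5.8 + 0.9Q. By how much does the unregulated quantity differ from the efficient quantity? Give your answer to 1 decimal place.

2.2 units

Market equilibrium (private): 3.5 + 0.6Q = 32.4 - 3.8Q → Q_m = 6.5682.
Social marginal benefit = demand − MEC = 26.6 - 4.7Q.
Set SMB = MC: 26.6 - 4.7Q = 3.5 + 0.6Q → Q* = 4.3585.
Gap = |6.5682 − 4.3585| = 2.2097.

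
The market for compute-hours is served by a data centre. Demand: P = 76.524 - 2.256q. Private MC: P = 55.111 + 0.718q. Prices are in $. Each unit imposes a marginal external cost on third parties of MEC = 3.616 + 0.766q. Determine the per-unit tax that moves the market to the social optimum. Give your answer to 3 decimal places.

tax = $7.261 per unit

Social marginal cost = private MC + MEC = 58.727 + 1.484q.
Set SMC = demand: 58.727 + 1.484q = 76.524 - 2.256q → q* = 4.7586.
The Pigouvian tax equals MEC at q*: 3.616 + 0.766×4.7586 = 7.2611.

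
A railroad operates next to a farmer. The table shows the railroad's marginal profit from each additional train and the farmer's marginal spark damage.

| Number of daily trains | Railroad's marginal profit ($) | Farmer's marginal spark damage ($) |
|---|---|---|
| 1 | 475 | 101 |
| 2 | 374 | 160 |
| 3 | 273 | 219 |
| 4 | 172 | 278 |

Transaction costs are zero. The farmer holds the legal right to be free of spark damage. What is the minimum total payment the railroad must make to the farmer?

Efficient level: marginal profit ≥ marginal spark damage through level 3, so k* = 3.
With the farmer holding the right, the railroad must at least compensate total damage at k*: 101 + 160 + 219 = 480.

$480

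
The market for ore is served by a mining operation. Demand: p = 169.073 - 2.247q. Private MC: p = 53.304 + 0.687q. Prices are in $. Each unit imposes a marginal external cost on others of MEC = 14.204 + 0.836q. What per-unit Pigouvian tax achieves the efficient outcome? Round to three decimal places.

Social marginal cost = private MC + MEC = 67.508 + 1.523q.
Set SMC = demand: 67.508 + 1.523q = 169.073 - 2.247q → q* = 26.9403.
The Pigouvian tax equals MEC at q*: 14.204 + 0.836×26.9403 = 36.7261.

tax = $36.726 per unit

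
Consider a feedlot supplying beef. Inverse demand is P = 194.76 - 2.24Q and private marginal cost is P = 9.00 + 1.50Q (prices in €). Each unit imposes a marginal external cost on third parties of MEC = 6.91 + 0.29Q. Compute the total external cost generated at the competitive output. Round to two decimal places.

€700.92

Market equilibrium (private): 9.00 + 1.50Q = 194.76 - 2.24Q → Q_m = 49.6684.
Total external cost = ∫₀^{Q_m} (6.91 + 0.29Q) dQ = 6.91×49.6684 + ½×0.29×49.6684² = 700.9164.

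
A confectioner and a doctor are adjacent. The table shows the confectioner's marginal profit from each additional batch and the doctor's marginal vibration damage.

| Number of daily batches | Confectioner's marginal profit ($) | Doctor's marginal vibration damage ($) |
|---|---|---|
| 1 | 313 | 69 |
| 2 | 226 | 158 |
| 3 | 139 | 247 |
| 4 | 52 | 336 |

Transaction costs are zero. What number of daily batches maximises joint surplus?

Bargaining reaches the level where marginal profit last exceeds marginal vibration damage.
That holds through level 2 (226 ≥ 158) but not at 3 (139 < 247).

2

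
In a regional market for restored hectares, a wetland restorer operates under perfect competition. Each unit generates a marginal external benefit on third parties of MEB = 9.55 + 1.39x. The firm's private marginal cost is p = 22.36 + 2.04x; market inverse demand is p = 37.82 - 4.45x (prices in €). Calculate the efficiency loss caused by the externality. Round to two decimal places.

Market equilibrium (private): 22.36 + 2.04x = 37.82 - 4.45x → x_m = 2.3821.
Social marginal cost = private MC − MEB = 12.81 + 0.65x.
Set SMC = demand: 12.81 + 0.65x = 37.82 - 4.45x → x* = 4.9039.
The welfare-loss triangle has base |x_m − x*| and height MEB(x_m) (the vertical gap between SMC and demand is zero at x* and MEB at x_m).
DWL = ½ × 2.5218 × 12.8612 = 16.2167.

DWL = €16.22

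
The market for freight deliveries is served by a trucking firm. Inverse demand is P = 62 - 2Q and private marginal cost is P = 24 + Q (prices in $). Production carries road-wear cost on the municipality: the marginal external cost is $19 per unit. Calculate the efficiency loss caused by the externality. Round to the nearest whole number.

DWL = $60

Market equilibrium (private): 24 + Q = 62 - 2Q → Q_m = 12.6667.
Social marginal cost = private MC + MEC = 43 + Q.
Set SMC = demand: 43 + Q = 62 - 2Q → Q* = 6.3333.
The loss is the area between SMC and demand from Q* to Q_m; with linear curves that's a triangle of height MEC(Q_m).
DWL = ½ × 6.3334 × 19.0000 = 60.1673.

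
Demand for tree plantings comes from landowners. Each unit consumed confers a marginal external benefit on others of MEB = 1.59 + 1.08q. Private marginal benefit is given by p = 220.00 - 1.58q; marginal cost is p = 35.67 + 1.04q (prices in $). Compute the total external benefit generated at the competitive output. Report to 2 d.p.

$2784.77

Market equilibrium (private): 35.67 + 1.04q = 220.00 - 1.58q → q_m = 70.3550.
Total external benefit = ∫₀^{q_m} (1.59 + 1.08q) dq = 1.59×70.3550 + ½×1.08×70.3550² = 2784.7705.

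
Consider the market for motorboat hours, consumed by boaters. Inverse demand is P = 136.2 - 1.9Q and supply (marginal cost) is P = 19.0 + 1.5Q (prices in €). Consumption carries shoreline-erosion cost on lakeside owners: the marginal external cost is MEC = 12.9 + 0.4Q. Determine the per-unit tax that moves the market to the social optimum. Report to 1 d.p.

Social marginal benefit = demand − MEC = 123.3 - 2.3Q.
Set SMB = MC: 123.3 - 2.3Q = 19.0 + 1.5Q → Q* = 27.4474.
The Pigouvian tax equals MEC at Q*: 12.9 + 0.4×27.4474 = 23.8790.

tax = €23.9 per unit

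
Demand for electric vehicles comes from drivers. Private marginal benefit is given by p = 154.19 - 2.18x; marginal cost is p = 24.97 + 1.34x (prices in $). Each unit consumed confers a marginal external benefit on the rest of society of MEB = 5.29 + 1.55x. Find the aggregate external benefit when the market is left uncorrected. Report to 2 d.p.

$1238.62

Market equilibrium (private): 24.97 + 1.34x = 154.19 - 2.18x → x_m = 36.7102.
Total external benefit = ∫₀^{x_m} (5.29 + 1.55x) dx = 5.29×36.7102 + ½×1.55×36.7102² = 1238.6170.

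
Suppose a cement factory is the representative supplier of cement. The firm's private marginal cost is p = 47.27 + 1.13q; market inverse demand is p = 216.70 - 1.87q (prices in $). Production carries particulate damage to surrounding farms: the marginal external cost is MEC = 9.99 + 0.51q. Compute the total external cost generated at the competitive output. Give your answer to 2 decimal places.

$1377.55

Market equilibrium (private): 47.27 + 1.13q = 216.70 - 1.87q → q_m = 56.4767.
Total external cost = ∫₀^{q_m} (9.99 + 0.51q) dq = 9.99×56.4767 + ½×0.51×56.4767² = 1377.5547.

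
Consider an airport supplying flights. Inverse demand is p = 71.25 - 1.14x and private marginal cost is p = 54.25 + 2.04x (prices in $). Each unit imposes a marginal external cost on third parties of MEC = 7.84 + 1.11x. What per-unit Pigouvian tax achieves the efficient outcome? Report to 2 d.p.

Social marginal cost = private MC + MEC = 62.09 + 3.15x.
Set SMC = demand: 62.09 + 3.15x = 71.25 - 1.14x → x* = 2.1352.
The Pigouvian tax equals MEC at x*: 7.84 + 1.11×2.1352 = 10.2101.

tax = $10.21 per unit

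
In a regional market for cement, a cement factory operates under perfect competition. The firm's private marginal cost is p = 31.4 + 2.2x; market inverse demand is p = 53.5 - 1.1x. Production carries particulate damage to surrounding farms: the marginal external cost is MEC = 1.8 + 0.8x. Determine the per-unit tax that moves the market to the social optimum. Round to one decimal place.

tax = 5.8 per unit

Social marginal cost = private MC + MEC = 33.2 + 3.0x.
Set SMC = demand: 33.2 + 3.0x = 53.5 - 1.1x → x* = 4.9512.
The Pigouvian tax equals MEC at x*: 1.8 + 0.8×4.9512 = 5.7610.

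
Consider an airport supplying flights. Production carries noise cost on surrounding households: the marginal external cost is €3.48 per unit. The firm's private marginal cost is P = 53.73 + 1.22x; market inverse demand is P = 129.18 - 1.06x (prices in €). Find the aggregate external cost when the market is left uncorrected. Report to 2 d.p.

€115.16

Market equilibrium (private): 53.73 + 1.22x = 129.18 - 1.06x → x_m = 33.0921.
Total external cost = MEC × x_m = 3.48 × 33.0921 = 115.1605.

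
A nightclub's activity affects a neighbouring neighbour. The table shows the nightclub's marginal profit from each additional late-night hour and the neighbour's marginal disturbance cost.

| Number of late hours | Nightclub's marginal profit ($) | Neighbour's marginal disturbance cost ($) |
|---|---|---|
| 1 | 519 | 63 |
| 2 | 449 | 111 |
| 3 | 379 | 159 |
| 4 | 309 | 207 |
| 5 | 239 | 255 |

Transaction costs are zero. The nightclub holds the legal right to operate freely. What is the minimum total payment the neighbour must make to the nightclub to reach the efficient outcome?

$239

Left alone the nightclub would choose level 5 (marginal profit stays positive).
Efficient level: k* = 4 (marginal profit ≥ marginal disturbance cost through 4).
The neighbour must at least cover the nightclub's forgone profit from cutting 5→4: 239 = 239.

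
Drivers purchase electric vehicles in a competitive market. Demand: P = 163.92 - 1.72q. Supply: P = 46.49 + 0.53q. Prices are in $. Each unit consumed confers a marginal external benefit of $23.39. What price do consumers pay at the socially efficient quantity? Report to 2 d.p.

P = $56.27

Social marginal benefit = demand + MEB = 187.31 - 1.72q.
Set SMB = MC: 187.31 - 1.72q = 46.49 + 0.53q → q* = 62.5867.
Consumer price on the demand curve at q*: 163.92 − 1.72×62.5867 = 56.2709.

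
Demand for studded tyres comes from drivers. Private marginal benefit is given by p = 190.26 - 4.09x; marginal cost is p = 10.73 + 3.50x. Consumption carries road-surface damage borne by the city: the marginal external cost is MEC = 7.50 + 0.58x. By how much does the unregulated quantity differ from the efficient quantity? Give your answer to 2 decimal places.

Market equilibrium (private): 10.73 + 3.50x = 190.26 - 4.09x → x_m = 23.6535.
Social marginal benefit = demand − MEC = 182.76 - 4.67x.
Set SMB = MC: 182.76 - 4.67x = 10.73 + 3.50x → x* = 21.0563.
Gap = |23.6535 − 21.0563| = 2.5972.

2.60 units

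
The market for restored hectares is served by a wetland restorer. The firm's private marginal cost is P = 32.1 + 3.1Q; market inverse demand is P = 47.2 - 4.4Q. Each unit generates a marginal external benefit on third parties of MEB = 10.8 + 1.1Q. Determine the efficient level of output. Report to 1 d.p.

Q* = 4.0

Social marginal cost = private MC − MEB = 21.3 + 2.0Q.
Set SMC = demand: 21.3 + 2.0Q = 47.2 - 4.4Q → Q* = 4.0469.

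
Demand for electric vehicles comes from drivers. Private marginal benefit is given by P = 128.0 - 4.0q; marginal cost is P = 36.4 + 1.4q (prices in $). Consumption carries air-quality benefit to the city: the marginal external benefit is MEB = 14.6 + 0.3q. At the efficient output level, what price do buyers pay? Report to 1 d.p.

Social marginal benefit = demand + MEB = 142.6 - 3.7q.
Set SMB = MC: 142.6 - 3.7q = 36.4 + 1.4q → q* = 20.8235.
Consumer price on the demand curve at q*: 128.0 − 4.0×20.8235 = 44.7060.

P = $44.7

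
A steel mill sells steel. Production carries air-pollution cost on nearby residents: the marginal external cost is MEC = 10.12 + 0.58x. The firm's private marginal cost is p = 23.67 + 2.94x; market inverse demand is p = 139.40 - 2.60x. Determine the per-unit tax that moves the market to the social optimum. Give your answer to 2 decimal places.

tax = 20.13 per unit

Social marginal cost = private MC + MEC = 33.79 + 3.52x.
Set SMC = demand: 33.79 + 3.52x = 139.40 - 2.60x → x* = 17.2565.
The Pigouvian tax equals MEC at x*: 10.12 + 0.58×17.2565 = 20.1288.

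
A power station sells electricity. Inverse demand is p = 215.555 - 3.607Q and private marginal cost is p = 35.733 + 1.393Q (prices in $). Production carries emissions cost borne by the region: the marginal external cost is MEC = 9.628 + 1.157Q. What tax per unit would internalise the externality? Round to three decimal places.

tax = $41.610 per unit

Social marginal cost = private MC + MEC = 45.361 + 2.550Q.
Set SMC = demand: 45.361 + 2.550Q = 215.555 - 3.607Q → Q* = 27.6424.
The Pigouvian tax equals MEC at Q*: 9.628 + 1.157×27.6424 = 41.6103.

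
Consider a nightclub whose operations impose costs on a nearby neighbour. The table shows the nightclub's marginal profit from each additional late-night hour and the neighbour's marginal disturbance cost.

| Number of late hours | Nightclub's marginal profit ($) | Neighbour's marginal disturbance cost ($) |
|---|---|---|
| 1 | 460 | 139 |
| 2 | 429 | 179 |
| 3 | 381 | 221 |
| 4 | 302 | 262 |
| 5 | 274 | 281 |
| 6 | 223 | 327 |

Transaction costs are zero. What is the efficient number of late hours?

Bargaining reaches the level where marginal profit last exceeds marginal disturbance cost.
That holds through level 4 (302 ≥ 262) but not at 5 (274 < 281).

4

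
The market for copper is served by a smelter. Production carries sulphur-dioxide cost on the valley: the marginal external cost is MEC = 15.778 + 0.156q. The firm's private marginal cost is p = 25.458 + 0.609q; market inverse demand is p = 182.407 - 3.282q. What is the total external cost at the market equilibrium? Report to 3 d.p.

763.336

Market equilibrium (private): 25.458 + 0.609q = 182.407 - 3.282q → q_m = 40.3364.
Total external cost = ∫₀^{q_m} (15.778 + 0.156q) dq = 15.778×40.3364 + ½×0.156×40.3364² = 763.3357.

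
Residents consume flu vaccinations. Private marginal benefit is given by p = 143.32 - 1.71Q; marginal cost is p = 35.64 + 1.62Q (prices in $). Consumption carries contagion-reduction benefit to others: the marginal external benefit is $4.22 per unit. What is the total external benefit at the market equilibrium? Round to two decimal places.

Market equilibrium (private): 35.64 + 1.62Q = 143.32 - 1.71Q → Q_m = 32.3363.
Total external benefit = MEB × Q_m = 4.22 × 32.3363 = 136.4592.

$136.46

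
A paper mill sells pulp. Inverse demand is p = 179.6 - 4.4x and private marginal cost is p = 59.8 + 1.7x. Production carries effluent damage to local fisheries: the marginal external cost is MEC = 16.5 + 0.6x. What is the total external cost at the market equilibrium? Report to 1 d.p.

439.8

Market equilibrium (private): 59.8 + 1.7x = 179.6 - 4.4x → x_m = 19.6393.
Total external cost = ∫₀^{x_m} (16.5 + 0.6x) dx = 16.5×19.6393 + ½×0.6×19.6393² = 439.7591.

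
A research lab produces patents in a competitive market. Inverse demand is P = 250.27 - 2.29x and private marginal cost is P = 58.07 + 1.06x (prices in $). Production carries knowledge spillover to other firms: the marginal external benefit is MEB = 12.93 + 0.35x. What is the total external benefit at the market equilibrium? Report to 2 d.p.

Market equilibrium (private): 58.07 + 1.06x = 250.27 - 2.29x → x_m = 57.3731.
Total external benefit = ∫₀^{x_m} (12.93 + 0.35x) dx = 12.93×57.3731 + ½×0.35×57.3731² = 1317.8769.

$1317.88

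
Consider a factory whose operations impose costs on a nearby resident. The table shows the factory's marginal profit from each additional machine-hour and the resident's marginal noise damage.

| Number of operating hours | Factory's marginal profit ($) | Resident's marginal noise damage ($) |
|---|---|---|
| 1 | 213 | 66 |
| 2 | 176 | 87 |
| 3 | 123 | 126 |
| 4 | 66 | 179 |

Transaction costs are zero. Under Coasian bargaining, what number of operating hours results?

2

Bargaining reaches the level where marginal profit last exceeds marginal noise damage.
That holds through level 2 (176 ≥ 87) but not at 3 (123 < 126).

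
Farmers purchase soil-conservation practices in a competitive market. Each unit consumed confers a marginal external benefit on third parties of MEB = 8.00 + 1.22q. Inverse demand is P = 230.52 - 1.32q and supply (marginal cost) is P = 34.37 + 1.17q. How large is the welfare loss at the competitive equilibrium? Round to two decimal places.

DWL = 4266.92

Market equilibrium (private): 34.37 + 1.17q = 230.52 - 1.32q → q_m = 78.7751.
Social marginal benefit = demand + MEB = 238.52 - 0.10q.
Set SMB = MC: 238.52 - 0.10q = 34.37 + 1.17q → q* = 160.7480.
Height of the DWL triangle at q_m is SMB(q_m) − MC(q_m) = MEB(q_m) = 104.1056.
DWL = ½ × 81.9729 × 104.1056 = 4266.9190.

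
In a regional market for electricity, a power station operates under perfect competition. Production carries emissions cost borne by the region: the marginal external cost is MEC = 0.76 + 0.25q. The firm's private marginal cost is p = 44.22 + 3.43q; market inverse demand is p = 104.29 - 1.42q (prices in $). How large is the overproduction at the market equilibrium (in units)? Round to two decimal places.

Market equilibrium (private): 44.22 + 3.43q = 104.29 - 1.42q → q_m = 12.3856.
Social marginal cost = private MC + MEC = 44.98 + 3.68q.
Set SMC = demand: 44.98 + 3.68q = 104.29 - 1.42q → q* = 11.6294.
Gap = |12.3856 − 11.6294| = 0.7562.

0.76 units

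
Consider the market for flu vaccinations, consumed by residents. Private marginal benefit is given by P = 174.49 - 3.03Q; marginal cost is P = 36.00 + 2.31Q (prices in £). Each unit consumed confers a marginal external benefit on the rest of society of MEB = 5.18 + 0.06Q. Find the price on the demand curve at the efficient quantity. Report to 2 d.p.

Social marginal benefit = demand + MEB = 179.67 - 2.97Q.
Set SMB = MC: 179.67 - 2.97Q = 36.00 + 2.31Q → Q* = 27.2102.
Consumer price on the demand curve at Q*: 174.49 − 3.03×27.2102 = 92.0431.

P = £92.04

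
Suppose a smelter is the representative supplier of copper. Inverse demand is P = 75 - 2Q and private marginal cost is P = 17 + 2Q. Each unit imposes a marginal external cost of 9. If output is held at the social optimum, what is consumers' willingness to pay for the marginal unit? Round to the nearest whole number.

Social marginal cost = private MC + MEC = 26 + 2Q.
Set SMC = demand: 26 + 2Q = 75 - 2Q → Q* = 12.2500.
Consumer price on the demand curve at Q*: 75 − 2×12.2500 = 50.5000.

P = 51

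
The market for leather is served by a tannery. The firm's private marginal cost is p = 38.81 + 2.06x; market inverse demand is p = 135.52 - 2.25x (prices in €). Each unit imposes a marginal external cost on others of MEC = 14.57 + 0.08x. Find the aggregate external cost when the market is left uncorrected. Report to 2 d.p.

Market equilibrium (private): 38.81 + 2.06x = 135.52 - 2.25x → x_m = 22.4385.
Total external cost = ∫₀^{x_m} (14.57 + 0.08x) dx = 14.57×22.4385 + ½×0.08×22.4385² = 347.0684.

€347.07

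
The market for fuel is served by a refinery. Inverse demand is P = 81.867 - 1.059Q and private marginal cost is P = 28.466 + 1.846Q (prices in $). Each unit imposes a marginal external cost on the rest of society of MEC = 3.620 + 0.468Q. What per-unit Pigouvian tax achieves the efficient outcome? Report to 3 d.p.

tax = $10.527 per unit

Social marginal cost = private MC + MEC = 32.086 + 2.314Q.
Set SMC = demand: 32.086 + 2.314Q = 81.867 - 1.059Q → Q* = 14.7587.
The Pigouvian tax equals MEC at Q*: 3.620 + 0.468×14.7587 = 10.5271.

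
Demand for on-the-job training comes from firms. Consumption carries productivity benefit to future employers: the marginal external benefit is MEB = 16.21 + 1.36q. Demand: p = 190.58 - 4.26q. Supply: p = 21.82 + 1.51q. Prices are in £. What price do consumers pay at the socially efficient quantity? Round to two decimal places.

P = £11.90

Social marginal benefit = demand + MEB = 206.79 - 2.90q.
Set SMB = MC: 206.79 - 2.90q = 21.82 + 1.51q → q* = 41.9433.
Consumer price on the demand curve at q*: 190.58 − 4.26×41.9433 = 11.9015.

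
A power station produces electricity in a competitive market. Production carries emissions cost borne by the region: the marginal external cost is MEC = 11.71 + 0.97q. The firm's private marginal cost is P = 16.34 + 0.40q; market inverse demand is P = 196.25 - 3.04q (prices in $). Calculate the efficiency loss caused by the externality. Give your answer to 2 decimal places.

Market equilibrium (private): 16.34 + 0.40q = 196.25 - 3.04q → q_m = 52.2994.
Social marginal cost = private MC + MEC = 28.05 + 1.37q.
Set SMC = demand: 28.05 + 1.37q = 196.25 - 3.04q → q* = 38.1406.
Height of the DWL triangle at q_m is SMC(q_m) − demand(q_m) = MEC(q_m) = 62.4404.
DWL = ½ × 14.1588 × 62.4404 = 442.0406.

DWL = $442.04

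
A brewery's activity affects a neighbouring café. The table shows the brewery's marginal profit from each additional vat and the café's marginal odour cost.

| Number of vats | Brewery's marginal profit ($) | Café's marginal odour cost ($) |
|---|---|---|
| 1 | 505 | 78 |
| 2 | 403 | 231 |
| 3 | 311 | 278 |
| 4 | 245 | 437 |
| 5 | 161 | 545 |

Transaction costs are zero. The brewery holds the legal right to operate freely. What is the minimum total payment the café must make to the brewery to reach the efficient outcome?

$406

Left alone the brewery would choose level 5 (marginal profit stays positive).
Efficient level: k* = 3 (marginal profit ≥ marginal odour cost through 3).
The café must at least cover the brewery's forgone profit from cutting 5→3: 245 + 161 = 406.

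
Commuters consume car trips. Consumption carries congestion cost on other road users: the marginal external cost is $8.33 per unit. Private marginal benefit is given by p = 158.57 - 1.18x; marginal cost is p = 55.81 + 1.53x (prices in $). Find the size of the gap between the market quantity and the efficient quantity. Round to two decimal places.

Market equilibrium (private): 55.81 + 1.53x = 158.57 - 1.18x → x_m = 37.9188.
Social marginal benefit = demand − MEC = 150.24 - 1.18x.
Set SMB = MC: 150.24 - 1.18x = 55.81 + 1.53x → x* = 34.8450.
Gap = |37.9188 − 34.8450| = 3.0738.

3.07 units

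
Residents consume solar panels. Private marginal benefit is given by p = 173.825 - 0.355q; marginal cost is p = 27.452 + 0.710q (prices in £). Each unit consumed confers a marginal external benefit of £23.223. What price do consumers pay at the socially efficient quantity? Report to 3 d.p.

P = £117.293

Social marginal benefit = demand + MEB = 197.048 - 0.355q.
Set SMB = MC: 197.048 - 0.355q = 27.452 + 0.710q → q* = 159.2451.
Consumer price on the demand curve at q*: 173.825 − 0.355×159.2451 = 117.2930.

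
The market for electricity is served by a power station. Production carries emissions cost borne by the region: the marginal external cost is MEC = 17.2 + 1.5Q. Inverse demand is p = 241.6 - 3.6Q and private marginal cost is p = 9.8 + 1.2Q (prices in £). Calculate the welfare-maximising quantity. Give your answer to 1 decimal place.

Social marginal cost = private MC + MEC = 27.0 + 2.7Q.
Set SMC = demand: 27.0 + 2.7Q = 241.6 - 3.6Q → Q* = 34.0635.

Q* = 34.1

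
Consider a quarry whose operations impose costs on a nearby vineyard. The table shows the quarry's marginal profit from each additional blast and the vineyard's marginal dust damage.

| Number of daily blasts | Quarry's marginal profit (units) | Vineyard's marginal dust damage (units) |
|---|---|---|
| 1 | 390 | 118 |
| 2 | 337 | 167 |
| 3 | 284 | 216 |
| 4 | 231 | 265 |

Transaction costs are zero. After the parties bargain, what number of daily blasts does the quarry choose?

Bargaining reaches the level where marginal profit last exceeds marginal dust damage.
That holds through level 3 (284 ≥ 216) but not at 4 (231 < 265).

3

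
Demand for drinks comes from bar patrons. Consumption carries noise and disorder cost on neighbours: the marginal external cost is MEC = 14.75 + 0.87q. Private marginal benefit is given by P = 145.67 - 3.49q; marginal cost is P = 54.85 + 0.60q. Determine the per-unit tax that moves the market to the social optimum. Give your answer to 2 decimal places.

tax = 28.09 per unit

Social marginal benefit = demand − MEC = 130.92 - 4.36q.
Set SMB = MC: 130.92 - 4.36q = 54.85 + 0.60q → q* = 15.3367.
The Pigouvian tax equals MEC at q*: 14.75 + 0.87×15.3367 = 28.0929.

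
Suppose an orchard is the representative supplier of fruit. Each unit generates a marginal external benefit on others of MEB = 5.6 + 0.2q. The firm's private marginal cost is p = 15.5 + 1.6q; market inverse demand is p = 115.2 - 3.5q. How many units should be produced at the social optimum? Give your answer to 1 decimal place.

q* = 21.5

Social marginal cost = private MC − MEB = 9.9 + 1.4q.
Set SMC = demand: 9.9 + 1.4q = 115.2 - 3.5q → q* = 21.4898.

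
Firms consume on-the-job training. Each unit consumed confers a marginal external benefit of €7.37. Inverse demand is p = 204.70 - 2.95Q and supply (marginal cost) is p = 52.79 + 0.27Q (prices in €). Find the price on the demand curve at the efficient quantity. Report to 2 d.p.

P = €58.78

Social marginal benefit = demand + MEB = 212.07 - 2.95Q.
Set SMB = MC: 212.07 - 2.95Q = 52.79 + 0.27Q → Q* = 49.4658.
Consumer price on the demand curve at Q*: 204.70 − 2.95×49.4658 = 58.7759.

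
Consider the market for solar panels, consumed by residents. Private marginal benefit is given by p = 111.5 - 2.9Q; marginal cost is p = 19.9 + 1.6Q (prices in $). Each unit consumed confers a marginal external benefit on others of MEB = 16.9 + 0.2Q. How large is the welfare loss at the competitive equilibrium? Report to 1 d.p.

DWL = $51.1

Market equilibrium (private): 19.9 + 1.6Q = 111.5 - 2.9Q → Q_m = 20.3556.
Social marginal benefit = demand + MEB = 128.4 - 2.7Q.
Set SMB = MC: 128.4 - 2.7Q = 19.9 + 1.6Q → Q* = 25.2326.
Between Q* and Q_m the wedge SMB − MC runs linearly from 0 to MEB(Q_m), so the loss is a triangle.
DWL = ½ × 4.8770 × 20.9711 = 51.1380.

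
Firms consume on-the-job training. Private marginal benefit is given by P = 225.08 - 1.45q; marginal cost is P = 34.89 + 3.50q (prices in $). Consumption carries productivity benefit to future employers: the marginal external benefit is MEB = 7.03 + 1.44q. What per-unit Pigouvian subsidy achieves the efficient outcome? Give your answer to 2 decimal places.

Social marginal benefit = demand + MEB = 232.11 - 0.01q.
Set SMB = MC: 232.11 - 0.01q = 34.89 + 3.50q → q* = 56.1880.
The Pigouvian subsidy equals MEB at q*: 7.03 + 1.44×56.1880 = 87.9407.

subsidy = $87.94 per unit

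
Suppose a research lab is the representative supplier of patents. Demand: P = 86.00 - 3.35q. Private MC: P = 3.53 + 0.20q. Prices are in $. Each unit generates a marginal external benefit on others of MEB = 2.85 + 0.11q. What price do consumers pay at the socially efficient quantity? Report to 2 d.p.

Social marginal cost = private MC − MEB = 0.68 + 0.09q.
Set SMC = demand: 0.68 + 0.09q = 86.00 - 3.35q → q* = 24.8023.
Consumer price on the demand curve at q*: 86.00 − 3.35×24.8023 = 2.9123.

P = $2.91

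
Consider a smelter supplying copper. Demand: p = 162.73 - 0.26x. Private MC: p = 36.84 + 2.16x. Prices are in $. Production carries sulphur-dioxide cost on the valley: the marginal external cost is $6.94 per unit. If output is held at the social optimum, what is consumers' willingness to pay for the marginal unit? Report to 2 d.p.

Social marginal cost = private MC + MEC = 43.78 + 2.16x.
Set SMC = demand: 43.78 + 2.16x = 162.73 - 0.26x → x* = 49.1529.
Consumer price on the demand curve at x*: 162.73 − 0.26×49.1529 = 149.9502.

P = $149.95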